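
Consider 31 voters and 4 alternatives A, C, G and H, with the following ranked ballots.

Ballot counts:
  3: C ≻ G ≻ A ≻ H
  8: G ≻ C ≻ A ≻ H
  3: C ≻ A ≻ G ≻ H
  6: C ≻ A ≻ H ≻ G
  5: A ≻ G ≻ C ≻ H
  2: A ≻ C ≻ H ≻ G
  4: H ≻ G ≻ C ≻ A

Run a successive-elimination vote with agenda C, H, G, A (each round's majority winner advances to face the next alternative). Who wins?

Round 1: C vs H — 27–4, C advances.
Round 2: C vs G — 14–17, G advances.
Round 3: G vs A — 15–16, A advances.
The agenda winner is A.

A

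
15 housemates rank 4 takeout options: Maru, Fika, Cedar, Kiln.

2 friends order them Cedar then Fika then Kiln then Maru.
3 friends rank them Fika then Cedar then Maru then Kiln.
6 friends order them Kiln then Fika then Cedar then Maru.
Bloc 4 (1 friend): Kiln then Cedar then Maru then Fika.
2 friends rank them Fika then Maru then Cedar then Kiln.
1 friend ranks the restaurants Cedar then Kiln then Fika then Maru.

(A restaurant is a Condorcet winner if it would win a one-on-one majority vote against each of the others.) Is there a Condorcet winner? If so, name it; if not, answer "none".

none

Pairwise majorities:
Maru vs Fika: Fika wins 14–1.
Maru vs Cedar: Cedar wins 13–2.
Maru vs Kiln: Kiln wins 10–5.
Fika vs Cedar: Fika wins 11–4.
Fika–Kiln: Kiln 8–7.
Cedar–Kiln: Cedar 8–7.
No restaurant is unbeaten: Maru loses to Fika; Fika loses to Kiln; Cedar loses to Fika; Kiln loses to Cedar. In particular Fika beats Cedar beats Kiln beats Fika is a majority cycle — no Condorcet winner exists.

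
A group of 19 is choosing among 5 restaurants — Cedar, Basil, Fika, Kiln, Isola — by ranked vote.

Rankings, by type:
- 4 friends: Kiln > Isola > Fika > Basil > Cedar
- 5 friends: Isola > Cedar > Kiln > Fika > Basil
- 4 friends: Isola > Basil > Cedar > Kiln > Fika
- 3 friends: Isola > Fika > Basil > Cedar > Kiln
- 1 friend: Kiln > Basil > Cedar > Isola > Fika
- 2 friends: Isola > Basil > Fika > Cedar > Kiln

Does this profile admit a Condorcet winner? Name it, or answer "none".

Head-to-head results (19 friends):
Cedar vs Basil: Cedar is ranked higher on 5 ballots, Basil on 14. Basil wins 14–5.
Cedar vs Fika: Cedar preferred on 5+4+1 = 10 ballots; Cedar wins 10–9.
Cedar vs Kiln: 5+4+3+2 = 14 for Cedar, 5 for Kiln — Cedar by 14–5.
Cedar vs Isola: 1 to 18, Isola.
Basil vs Fika: Basil is ranked higher on 4+1+2 = 7 ballots, Fika on 12. Fika wins 12–7.
Basil vs Kiln: 9 to 10, Kiln.
Basil vs Isola: Basil preferred on 1 ballot; Isola wins 18–1.
Fika vs Kiln: 3+2 = 5 for Fika, 14 for Kiln — Kiln by 14–5.
Fika vs Isola: 0 for Fika, 19 for Isola — Isola by 19–0.
Kiln vs Isola: 5 to 14, Isola.
Isola wins every pairwise contest, so Isola is the Condorcet winner.

Isola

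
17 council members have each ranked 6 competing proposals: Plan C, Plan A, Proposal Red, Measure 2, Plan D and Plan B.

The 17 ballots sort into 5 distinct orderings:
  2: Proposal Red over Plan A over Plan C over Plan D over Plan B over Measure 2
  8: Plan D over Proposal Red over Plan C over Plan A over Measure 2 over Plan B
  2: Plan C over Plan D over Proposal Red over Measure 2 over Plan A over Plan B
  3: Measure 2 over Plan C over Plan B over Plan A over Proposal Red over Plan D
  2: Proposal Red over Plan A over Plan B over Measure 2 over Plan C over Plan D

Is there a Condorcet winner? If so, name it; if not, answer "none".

Check each pair by majority over 17 ballots:
Plan C vs Plan A: Plan C, 13–4.
Plan C vs Proposal Red: Plan C is ranked higher on 2+3 = 5 ballots, Proposal Red on 12. Proposal Red wins 12–5.
Plan C vs Measure 2: Plan C, 12–5.
Plan C–Plan D: Plan C 9–8.
Plan C vs Plan B: 15 to 2, Plan C.
Plan A vs Proposal Red: 3 for Plan A, 14 for Proposal Red — Proposal Red by 14–3.
Plan A vs Measure 2: 12 to 5, Plan A.
Plan A vs Plan D: Plan D, 10–7.
Plan A vs Plan B: Plan A, 14–3.
Proposal Red–Measure 2: Proposal Red 14–3.
Proposal Red vs Plan D: Plan D, 10–7.
Proposal Red vs Plan B: 14 to 3, Proposal Red.
Measure 2 vs Plan D: Plan D, 12–5.
Measure 2 vs Plan B: Measure 2 is ranked higher on 8+2+3 = 13 ballots, Plan B on 4. Measure 2 wins 13–4.
Plan D vs Plan B: Plan D preferred on 2+8+2 = 12 ballots; Plan D wins 12–5.
Every option loses at least once (Plan C loses to Proposal Red; Plan A loses to Plan C; Proposal Red loses to Plan D; Measure 2 loses to Plan C; Plan D loses to Plan C; Plan B loses to Plan C). The majority relation contains the cycle Plan C beats Plan D beats Proposal Red beats Plan C, so there is no Condorcet winner.

none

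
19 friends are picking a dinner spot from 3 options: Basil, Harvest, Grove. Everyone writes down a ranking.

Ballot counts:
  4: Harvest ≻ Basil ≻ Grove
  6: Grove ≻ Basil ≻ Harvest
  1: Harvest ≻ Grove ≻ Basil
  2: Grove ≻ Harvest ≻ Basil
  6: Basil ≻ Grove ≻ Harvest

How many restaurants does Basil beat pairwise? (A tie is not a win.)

Basil against each rival (19 friends):
Basil vs Harvest: 6+6 = 12 for Basil, 7 for Harvest — Basil by 12–7.
Basil vs Grove: 10 to 9, Basil.
Basil beats Harvest, Grove — 2 pairwise wins.

2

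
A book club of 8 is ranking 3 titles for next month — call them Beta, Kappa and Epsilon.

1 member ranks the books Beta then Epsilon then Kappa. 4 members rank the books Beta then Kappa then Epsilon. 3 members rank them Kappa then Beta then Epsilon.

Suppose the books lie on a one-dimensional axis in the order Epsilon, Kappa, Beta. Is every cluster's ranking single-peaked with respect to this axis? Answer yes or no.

no

Axis positions: Epsilon=1, Kappa=2, Beta=3.
Cluster 1: ranking walks positions 3-1-2; Epsilon is ranked above Kappa even though Kappa lies between Epsilon and the peak Beta on the axis — preferences dip and rise again. Not single-peaked.
Cluster 2 (peak Beta at position 3): ranking walks positions 3-2-1, expanding outward from the peak — single-peaked.
Cluster 3 (peak Kappa at position 2): ranking walks positions 2-3-1, expanding outward from the peak — single-peaked.
Cluster 1 violates single-peakedness, so the profile is not single-peaked on this axis.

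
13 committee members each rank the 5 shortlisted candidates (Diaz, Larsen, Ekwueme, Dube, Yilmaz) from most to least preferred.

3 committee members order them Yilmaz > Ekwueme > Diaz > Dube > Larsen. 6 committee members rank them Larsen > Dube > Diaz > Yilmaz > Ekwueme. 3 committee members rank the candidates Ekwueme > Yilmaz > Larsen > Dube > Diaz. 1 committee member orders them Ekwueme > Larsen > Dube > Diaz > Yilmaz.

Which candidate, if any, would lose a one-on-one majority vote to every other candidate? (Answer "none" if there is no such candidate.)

none

Head-to-head results (13 committee members):
Diaz–Larsen: Larsen 10–3.
Diaz vs Ekwueme: Ekwueme, 7–6.
Diaz vs Dube: Dube wins 10–3.
Diaz vs Yilmaz: Diaz wins 7–6.
Larsen vs Ekwueme: Ekwueme, 7–6.
Larsen–Dube: Larsen 10–3.
Larsen vs Yilmaz: Larsen, 7–6.
Ekwueme–Dube: Ekwueme 7–6.
Ekwueme–Yilmaz: Yilmaz 9–4.
Dube vs Yilmaz: Dube preferred on 6+1 = 7 ballots; Dube wins 7–6.
Every candidate wins at least one matchup (Diaz beats Yilmaz; Larsen beats Diaz; Ekwueme beats Diaz; Dube beats Diaz; Yilmaz beats Ekwueme), so there is no Condorcet loser.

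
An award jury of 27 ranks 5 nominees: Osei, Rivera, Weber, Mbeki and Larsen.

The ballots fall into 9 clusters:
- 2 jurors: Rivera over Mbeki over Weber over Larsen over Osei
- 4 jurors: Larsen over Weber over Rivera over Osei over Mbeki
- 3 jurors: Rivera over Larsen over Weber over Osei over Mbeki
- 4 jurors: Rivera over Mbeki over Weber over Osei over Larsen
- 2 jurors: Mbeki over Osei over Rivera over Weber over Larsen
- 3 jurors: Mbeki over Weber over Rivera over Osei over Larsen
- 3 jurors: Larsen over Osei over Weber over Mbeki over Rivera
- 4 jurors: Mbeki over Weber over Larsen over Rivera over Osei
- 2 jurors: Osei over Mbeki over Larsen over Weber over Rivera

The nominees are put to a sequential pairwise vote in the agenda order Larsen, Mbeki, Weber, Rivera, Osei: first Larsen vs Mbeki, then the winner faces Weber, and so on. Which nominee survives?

Mbeki

Round 1: Larsen vs Mbeki — 10–17, Mbeki advances.
Round 2: Mbeki vs Weber — 17–10, Mbeki advances.
Round 3: Mbeki vs Rivera — 14–13, Mbeki advances.
Round 4: Mbeki vs Osei — 15–12, Mbeki advances.
The agenda winner is Mbeki.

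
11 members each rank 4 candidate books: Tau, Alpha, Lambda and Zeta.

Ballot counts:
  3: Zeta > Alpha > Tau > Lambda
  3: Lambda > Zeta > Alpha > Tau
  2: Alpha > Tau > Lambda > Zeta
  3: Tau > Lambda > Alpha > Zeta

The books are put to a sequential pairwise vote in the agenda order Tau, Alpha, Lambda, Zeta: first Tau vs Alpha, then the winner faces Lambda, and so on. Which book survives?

Round 1: Tau vs Alpha — 3–8, Alpha advances.
Round 2: Alpha vs Lambda — 5–6, Lambda advances.
Round 3: Lambda vs Zeta — 8–3, Lambda advances.
The agenda winner is Lambda.

Lambda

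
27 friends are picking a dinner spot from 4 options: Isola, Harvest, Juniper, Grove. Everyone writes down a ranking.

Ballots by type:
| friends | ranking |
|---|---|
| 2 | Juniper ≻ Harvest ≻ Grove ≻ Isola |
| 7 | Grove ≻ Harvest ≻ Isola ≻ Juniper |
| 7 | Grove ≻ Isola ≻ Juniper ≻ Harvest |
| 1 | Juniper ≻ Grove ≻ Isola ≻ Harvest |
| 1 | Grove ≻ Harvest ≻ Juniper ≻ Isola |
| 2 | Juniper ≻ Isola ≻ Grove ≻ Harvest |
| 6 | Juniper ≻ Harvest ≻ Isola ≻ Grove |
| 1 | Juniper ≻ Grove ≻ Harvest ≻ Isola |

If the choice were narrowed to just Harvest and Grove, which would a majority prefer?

Grove

Ballots ranking Harvest above Grove: 2 + 6 = 8.
Ballots ranking Grove above Harvest: 27 − 8 = 19.
Grove wins the head-to-head 19–8.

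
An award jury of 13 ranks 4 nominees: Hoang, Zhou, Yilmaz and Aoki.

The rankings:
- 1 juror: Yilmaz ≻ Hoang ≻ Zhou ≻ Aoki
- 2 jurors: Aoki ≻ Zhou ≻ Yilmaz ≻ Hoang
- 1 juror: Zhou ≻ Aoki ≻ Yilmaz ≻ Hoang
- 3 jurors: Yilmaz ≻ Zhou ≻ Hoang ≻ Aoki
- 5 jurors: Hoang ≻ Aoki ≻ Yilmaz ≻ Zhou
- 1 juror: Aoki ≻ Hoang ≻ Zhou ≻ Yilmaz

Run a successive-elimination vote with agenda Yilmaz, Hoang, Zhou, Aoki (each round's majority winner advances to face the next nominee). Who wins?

Aoki

Round 1: Yilmaz vs Hoang — 7–6, Yilmaz advances.
Round 2: Yilmaz vs Zhou — 9–4, Yilmaz advances.
Round 3: Yilmaz vs Aoki — 4–9, Aoki advances.
Aoki survives the agenda.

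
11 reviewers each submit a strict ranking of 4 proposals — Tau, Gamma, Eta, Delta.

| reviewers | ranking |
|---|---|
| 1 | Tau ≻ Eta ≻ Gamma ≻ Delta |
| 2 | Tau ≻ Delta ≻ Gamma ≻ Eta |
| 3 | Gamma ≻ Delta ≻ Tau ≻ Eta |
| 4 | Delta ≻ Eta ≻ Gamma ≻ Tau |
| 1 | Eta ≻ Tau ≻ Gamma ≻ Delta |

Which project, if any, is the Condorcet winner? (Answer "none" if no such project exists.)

Delta

Check each pair by majority over 11 ballots:
Tau vs Gamma: Gamma wins 7–4.
Tau–Eta: Tau 6–5.
Tau vs Delta: Delta wins 7–4.
Gamma vs Eta: Eta wins 6–5.
Gamma vs Delta: Delta wins 6–5.
Eta vs Delta: 1+1 = 2 for Eta, 9 for Delta — Delta by 9–2.
Only Delta has no losses; Delta is the Condorcet winner.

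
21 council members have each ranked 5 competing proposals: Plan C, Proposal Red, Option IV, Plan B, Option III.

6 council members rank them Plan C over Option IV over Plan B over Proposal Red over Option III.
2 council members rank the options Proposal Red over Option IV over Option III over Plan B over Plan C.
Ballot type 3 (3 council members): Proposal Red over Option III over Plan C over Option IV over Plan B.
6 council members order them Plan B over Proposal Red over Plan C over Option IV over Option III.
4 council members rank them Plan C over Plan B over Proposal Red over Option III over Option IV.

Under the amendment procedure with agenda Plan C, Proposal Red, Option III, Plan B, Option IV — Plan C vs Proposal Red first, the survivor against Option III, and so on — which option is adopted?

Option IV

Round 1: Plan C vs Proposal Red — 10–11, Proposal Red advances.
Round 2: Proposal Red vs Option III — 21–0, Proposal Red advances.
Round 3: Proposal Red vs Plan B — 5–16, Plan B advances.
Round 4: Plan B vs Option IV — 10–11, Option IV advances.
Option IV survives the agenda.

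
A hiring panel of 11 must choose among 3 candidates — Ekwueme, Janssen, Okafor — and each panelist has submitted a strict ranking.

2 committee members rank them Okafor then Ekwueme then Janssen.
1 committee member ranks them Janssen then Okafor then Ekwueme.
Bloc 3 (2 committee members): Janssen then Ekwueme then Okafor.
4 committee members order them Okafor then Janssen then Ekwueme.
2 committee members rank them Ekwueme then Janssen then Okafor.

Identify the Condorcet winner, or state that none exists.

Check each pair by majority over 11 ballots:
Ekwueme vs Janssen: Janssen, 7–4.
Ekwueme vs Okafor: 2+2 = 4 for Ekwueme, 7 for Okafor — Okafor by 7–4.
Janssen–Okafor: Okafor 6–5.
Okafor beats each of Ekwueme, Janssen — Okafor is the Condorcet winner.

Okafor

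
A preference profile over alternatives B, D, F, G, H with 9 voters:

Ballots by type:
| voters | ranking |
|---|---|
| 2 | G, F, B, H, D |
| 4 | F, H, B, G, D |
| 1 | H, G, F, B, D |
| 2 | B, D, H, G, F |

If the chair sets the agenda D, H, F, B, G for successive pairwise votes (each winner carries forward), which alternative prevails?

Round 1: D vs H — 2–7, H advances.
Round 2: H vs F — 3–6, F advances.
Round 3: F vs B — 7–2, F advances.
Round 4: F vs G — 4–5, G advances.
The agenda winner is G.

G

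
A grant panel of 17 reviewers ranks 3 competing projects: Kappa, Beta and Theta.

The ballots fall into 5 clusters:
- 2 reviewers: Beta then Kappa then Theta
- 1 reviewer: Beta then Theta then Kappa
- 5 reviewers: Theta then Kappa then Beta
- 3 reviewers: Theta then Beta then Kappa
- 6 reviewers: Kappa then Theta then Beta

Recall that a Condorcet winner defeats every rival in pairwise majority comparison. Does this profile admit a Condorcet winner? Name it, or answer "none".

Head-to-head results (17 reviewers):
Kappa vs Beta: 11 to 6, Kappa.
Kappa vs Theta: Theta, 9–8.
Beta–Theta: Theta 14–3.
Only Theta has no losses; Theta is the Condorcet winner.

Theta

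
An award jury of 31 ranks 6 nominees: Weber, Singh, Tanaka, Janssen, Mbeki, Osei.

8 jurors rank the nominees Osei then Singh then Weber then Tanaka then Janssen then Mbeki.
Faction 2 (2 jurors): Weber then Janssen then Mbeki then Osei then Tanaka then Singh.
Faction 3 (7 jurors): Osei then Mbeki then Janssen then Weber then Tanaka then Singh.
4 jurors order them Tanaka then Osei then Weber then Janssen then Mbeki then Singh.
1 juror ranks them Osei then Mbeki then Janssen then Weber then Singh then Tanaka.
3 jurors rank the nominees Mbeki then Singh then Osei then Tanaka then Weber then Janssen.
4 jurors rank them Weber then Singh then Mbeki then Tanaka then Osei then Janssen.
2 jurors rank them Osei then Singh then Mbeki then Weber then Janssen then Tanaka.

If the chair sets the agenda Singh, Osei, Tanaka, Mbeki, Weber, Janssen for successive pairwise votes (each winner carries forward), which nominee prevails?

Round 1: Singh vs Osei — 7–24, Osei advances.
Round 2: Osei vs Tanaka — 23–8, Osei advances.
Round 3: Osei vs Mbeki — 22–9, Osei advances.
Round 4: Osei vs Weber — 25–6, Osei advances.
Round 5: Osei vs Janssen — 29–2, Osei advances.
The agenda winner is Osei.

Osei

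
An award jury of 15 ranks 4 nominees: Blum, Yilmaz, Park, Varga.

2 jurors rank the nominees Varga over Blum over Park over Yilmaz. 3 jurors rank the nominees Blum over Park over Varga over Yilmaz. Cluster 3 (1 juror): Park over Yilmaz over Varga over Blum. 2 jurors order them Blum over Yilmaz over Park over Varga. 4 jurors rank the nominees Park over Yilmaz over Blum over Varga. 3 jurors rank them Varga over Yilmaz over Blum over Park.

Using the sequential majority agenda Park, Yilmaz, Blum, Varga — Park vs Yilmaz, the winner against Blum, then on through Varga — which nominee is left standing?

Blum

Round 1: Park vs Yilmaz — 10–5, Park advances.
Round 2: Park vs Blum — 5–10, Blum advances.
Round 3: Blum vs Varga — 9–6, Blum advances.
Blum survives the agenda.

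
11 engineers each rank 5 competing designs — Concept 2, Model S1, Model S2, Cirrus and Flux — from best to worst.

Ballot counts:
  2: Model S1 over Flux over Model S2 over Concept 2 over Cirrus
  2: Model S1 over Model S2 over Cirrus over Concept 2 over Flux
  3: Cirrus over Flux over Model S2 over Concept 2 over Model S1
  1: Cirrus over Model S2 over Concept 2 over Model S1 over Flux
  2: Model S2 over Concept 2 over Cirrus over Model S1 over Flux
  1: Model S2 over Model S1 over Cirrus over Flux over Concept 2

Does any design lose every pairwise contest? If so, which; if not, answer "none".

Pairwise majorities:
Concept 2 vs Model S1: Concept 2 wins 6–5.
Concept 2 vs Model S2: Model S2, 11–0.
Concept 2 vs Cirrus: 4 to 7, Cirrus.
Concept 2 vs Flux: Flux, 6–5.
Model S1 vs Model S2: 2+2 = 4 for Model S1, 7 for Model S2 — Model S2 by 7–4.
Model S1 vs Cirrus: Model S1 is ranked higher on 2+2+1 = 5 ballots, Cirrus on 6. Cirrus wins 6–5.
Model S1 vs Flux: Model S1 wins 8–3.
Model S2 vs Cirrus: 7 to 4, Model S2.
Model S2 vs Flux: 6 to 5, Model S2.
Cirrus vs Flux: Cirrus, 9–2.
No design is winless: Concept 2 beats Model S1; Model S1 beats Flux; Model S2 beats Concept 2; Cirrus beats Concept 2; Flux beats Concept 2. There is no Condorcet loser.

none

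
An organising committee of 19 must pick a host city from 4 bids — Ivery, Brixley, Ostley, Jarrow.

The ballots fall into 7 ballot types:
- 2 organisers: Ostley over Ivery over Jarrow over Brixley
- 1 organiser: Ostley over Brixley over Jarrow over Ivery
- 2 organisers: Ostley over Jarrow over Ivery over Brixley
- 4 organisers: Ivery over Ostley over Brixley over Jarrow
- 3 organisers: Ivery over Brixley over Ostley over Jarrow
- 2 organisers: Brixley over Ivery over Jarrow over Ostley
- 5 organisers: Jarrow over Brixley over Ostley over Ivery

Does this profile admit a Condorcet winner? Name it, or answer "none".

none

Check each pair by majority over 19 ballots:
Ivery vs Brixley: Ivery preferred on 2+2+4+3 = 11 ballots; Ivery wins 11–8.
Ivery vs Ostley: 4+3+2 = 9 for Ivery, 10 for Ostley — Ostley by 10–9.
Ivery vs Jarrow: 11 to 8, Ivery.
Brixley vs Ostley: 10 to 9, Brixley.
Brixley vs Jarrow: 1+4+3+2 = 10 for Brixley, 9 for Jarrow — Brixley by 10–9.
Ostley vs Jarrow: 12 to 7, Ostley.
Every city loses at least once (Ivery loses to Ostley; Brixley loses to Ivery; Ostley loses to Brixley; Jarrow loses to Ivery). The majority relation contains the cycle Ivery > Brixley > Ostley > Ivery, so there is no Condorcet winner.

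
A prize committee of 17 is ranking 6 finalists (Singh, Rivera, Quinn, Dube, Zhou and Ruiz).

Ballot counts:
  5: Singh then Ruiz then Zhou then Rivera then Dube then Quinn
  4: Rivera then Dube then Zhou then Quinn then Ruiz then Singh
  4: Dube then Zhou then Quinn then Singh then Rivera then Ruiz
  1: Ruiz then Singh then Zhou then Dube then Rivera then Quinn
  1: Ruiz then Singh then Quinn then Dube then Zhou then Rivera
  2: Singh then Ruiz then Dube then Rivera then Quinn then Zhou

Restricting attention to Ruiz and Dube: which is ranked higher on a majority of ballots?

Ruiz

Ballots ranking Ruiz above Dube: 5 + 1 + 1 + 2 = 9.
Ballots ranking Dube above Ruiz: 17 − 9 = 8.
Ruiz wins the head-to-head 9–8.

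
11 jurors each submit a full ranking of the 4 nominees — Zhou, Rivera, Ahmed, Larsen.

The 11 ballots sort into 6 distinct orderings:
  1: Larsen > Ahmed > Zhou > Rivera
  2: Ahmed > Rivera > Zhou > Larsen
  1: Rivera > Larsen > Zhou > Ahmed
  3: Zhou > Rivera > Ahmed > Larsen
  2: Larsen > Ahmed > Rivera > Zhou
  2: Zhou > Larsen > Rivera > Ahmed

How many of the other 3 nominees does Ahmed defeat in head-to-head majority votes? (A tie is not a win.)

0

Ahmed against each rival (11 jurors):
Ahmed vs Zhou: 5 to 6, Zhou.
Ahmed vs Rivera: Rivera, 6–5.
Ahmed vs Larsen: 5 to 6, Larsen.
Ahmed beats no one; loses to Zhou, Rivera, Larsen — 0 pairwise wins.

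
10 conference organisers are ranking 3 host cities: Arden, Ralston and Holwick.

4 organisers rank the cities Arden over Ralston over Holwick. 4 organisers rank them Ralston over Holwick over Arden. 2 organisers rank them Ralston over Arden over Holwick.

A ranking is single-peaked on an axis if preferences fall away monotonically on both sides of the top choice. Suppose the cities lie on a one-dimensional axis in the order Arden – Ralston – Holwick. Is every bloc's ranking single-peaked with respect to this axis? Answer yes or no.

Axis positions: Arden=1, Ralston=2, Holwick=3.
Bloc 1 (peak Arden at position 1): ranking walks positions 1-2-3, expanding outward from the peak — single-peaked.
Bloc 2 (peak Ralston at position 2): ranking walks positions 2-3-1, expanding outward from the peak — single-peaked.
Bloc 3 (peak Ralston at position 2): ranking walks positions 2-1-3, expanding outward from the peak — single-peaked.
Every ranking is single-peaked on this axis.

yes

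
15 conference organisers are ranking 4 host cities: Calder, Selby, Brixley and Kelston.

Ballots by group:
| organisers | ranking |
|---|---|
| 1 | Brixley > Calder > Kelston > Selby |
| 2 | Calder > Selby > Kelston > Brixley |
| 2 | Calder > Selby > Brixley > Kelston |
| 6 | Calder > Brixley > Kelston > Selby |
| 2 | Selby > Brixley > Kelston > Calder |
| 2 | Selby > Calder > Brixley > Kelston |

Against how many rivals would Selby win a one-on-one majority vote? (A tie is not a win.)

2

Selby against each rival (15 organisers):
Selby–Calder: Calder 11–4.
Selby vs Brixley: Selby wins 8–7.
Selby vs Kelston: Selby is ranked higher on 2+2+2+2 = 8 ballots, Kelston on 7. Selby wins 8–7.
Selby beats Brixley, Kelston; loses to Calder — 2 pairwise wins.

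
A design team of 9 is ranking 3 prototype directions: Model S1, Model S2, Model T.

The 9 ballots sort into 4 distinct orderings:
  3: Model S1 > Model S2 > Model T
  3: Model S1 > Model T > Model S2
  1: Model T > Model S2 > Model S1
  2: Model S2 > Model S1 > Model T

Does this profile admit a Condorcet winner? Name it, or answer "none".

Model S1

Check each pair by majority over 9 ballots:
Model S1 vs Model S2: Model S1 wins 6–3.
Model S1 vs Model T: Model S1 wins 8–1.
Model S2–Model T: Model S2 5–4.
Model S1 wins every pairwise contest, so Model S1 is the Condorcet winner.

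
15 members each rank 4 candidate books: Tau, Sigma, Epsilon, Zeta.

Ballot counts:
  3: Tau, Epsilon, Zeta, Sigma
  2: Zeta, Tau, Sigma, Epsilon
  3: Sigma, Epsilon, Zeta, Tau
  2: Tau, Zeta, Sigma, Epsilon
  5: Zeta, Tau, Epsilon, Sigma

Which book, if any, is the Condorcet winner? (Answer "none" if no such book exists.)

Head-to-head results (15 members):
Tau vs Sigma: Tau preferred on 3+2+2+5 = 12 ballots; Tau wins 12–3.
Tau vs Epsilon: 3+2+2+5 = 12 for Tau, 3 for Epsilon — Tau by 12–3.
Tau vs Zeta: 5 to 10, Zeta.
Sigma vs Epsilon: Sigma preferred on 2+3+2 = 7 ballots; Epsilon wins 8–7.
Sigma vs Zeta: Sigma is ranked higher on 3 ballots, Zeta on 12. Zeta wins 12–3.
Epsilon vs Zeta: Epsilon preferred on 3+3 = 6 ballots; Zeta wins 9–6.
Zeta wins every pairwise contest, so Zeta is the Condorcet winner.

Zeta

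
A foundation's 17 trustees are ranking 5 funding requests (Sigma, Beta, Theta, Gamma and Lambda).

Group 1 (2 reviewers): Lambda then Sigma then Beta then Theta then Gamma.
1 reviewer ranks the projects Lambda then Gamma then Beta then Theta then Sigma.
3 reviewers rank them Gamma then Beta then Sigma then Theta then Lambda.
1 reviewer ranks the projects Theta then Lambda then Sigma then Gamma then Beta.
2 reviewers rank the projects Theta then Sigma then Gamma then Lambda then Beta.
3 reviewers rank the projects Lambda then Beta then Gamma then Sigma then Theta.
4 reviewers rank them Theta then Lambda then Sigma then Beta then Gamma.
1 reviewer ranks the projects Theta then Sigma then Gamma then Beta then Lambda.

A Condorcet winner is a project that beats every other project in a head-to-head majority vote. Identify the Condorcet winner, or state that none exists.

Head-to-head results (17 reviewers):
Sigma vs Beta: 2+1+2+4+1 = 10 for Sigma, 7 for Beta — Sigma by 10–7.
Sigma vs Theta: 8 to 9, Theta.
Sigma vs Gamma: Sigma preferred on 2+1+2+4+1 = 10 ballots; Sigma wins 10–7.
Sigma vs Lambda: Lambda wins 11–6.
Beta vs Theta: Beta wins 9–8.
Beta vs Gamma: Beta, 9–8.
Beta vs Lambda: Lambda wins 13–4.
Theta vs Gamma: 2+1+2+4+1 = 10 for Theta, 7 for Gamma — Theta by 10–7.
Theta vs Lambda: Theta wins 11–6.
Gamma–Lambda: Lambda 11–6.
Each project drops at least one matchup (Sigma loses to Theta; Beta loses to Sigma; Theta loses to Beta; Gamma loses to Sigma; Lambda loses to Theta); the cycle Sigma → Beta → Theta → Sigma rules out a Condorcet winner.

none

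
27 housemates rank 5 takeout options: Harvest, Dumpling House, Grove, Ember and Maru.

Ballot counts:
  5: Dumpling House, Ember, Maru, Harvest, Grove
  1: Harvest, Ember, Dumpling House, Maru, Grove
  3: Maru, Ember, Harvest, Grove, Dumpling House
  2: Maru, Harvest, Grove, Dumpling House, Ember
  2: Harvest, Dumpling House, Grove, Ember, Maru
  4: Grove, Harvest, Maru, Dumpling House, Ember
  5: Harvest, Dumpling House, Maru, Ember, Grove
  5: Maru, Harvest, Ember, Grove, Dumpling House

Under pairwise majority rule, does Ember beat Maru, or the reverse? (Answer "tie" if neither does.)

Ballots ranking Ember above Maru: 5 + 1 + 2 = 8.
Ballots ranking Maru above Ember: 27 − 8 = 19.
Maru wins the head-to-head 19–8.

Maru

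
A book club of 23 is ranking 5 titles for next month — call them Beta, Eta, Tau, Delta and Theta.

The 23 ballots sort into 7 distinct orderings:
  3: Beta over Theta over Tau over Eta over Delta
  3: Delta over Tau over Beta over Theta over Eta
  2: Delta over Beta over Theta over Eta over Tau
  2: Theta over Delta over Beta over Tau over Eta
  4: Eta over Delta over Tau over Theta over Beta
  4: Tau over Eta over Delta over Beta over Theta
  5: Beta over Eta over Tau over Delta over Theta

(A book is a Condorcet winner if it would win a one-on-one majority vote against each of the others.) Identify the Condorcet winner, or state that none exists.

none

Check each pair by majority over 23 ballots:
Beta vs Eta: 15 to 8, Beta.
Beta–Tau: Beta 12–11.
Beta vs Delta: 3+5 = 8 for Beta, 15 for Delta — Delta by 15–8.
Beta–Theta: Beta 17–6.
Eta vs Tau: Tau, 12–11.
Eta vs Delta: Eta, 16–7.
Eta vs Theta: Eta is ranked higher on 4+4+5 = 13 ballots, Theta on 10. Eta wins 13–10.
Tau vs Delta: Tau, 12–11.
Tau vs Theta: 3+4+4+5 = 16 for Tau, 7 for Theta — Tau by 16–7.
Delta vs Theta: Delta wins 18–5.
Every book loses at least once (Beta loses to Delta; Eta loses to Beta; Tau loses to Beta; Delta loses to Eta; Theta loses to Beta). The majority relation contains the cycle Beta → Eta → Delta → Beta, so there is no Condorcet winner.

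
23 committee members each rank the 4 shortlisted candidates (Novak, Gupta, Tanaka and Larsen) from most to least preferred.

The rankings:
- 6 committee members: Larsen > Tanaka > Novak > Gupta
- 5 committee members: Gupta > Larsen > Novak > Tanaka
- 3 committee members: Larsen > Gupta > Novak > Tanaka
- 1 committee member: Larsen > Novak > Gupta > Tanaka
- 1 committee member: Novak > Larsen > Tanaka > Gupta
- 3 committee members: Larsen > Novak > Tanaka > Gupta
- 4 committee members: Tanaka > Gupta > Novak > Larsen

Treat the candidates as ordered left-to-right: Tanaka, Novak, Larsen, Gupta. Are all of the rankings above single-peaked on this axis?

no

Axis positions: Tanaka=1, Novak=2, Larsen=3, Gupta=4.
Ballot type 1: ranking walks positions 3-1-2-4; Tanaka is ranked above Novak even though Novak lies between Tanaka and the peak Larsen on the axis — preferences dip and rise again. Not single-peaked.
Ballot type 2 (peak Gupta at position 4): ranking walks positions 4-3-2-1, expanding outward from the peak — single-peaked.
Ballot type 3 (peak Larsen at position 3): ranking walks positions 3-4-2-1, expanding outward from the peak — single-peaked.
Ballot type 4 (peak Larsen at position 3): ranking walks positions 3-2-4-1, expanding outward from the peak — single-peaked.
Ballot type 5 (peak Novak at position 2): ranking walks positions 2-3-1-4, expanding outward from the peak — single-peaked.
Ballot type 6 (peak Larsen at position 3): ranking walks positions 3-2-1-4, expanding outward from the peak — single-peaked.
Ballot type 7: ranking walks positions 1-4-2-3; Gupta is ranked above Novak even though Novak lies between Gupta and the peak Tanaka on the axis — preferences dip and rise again. Not single-peaked.
Ballot type 1 violates single-peakedness, so the profile is not single-peaked on this axis.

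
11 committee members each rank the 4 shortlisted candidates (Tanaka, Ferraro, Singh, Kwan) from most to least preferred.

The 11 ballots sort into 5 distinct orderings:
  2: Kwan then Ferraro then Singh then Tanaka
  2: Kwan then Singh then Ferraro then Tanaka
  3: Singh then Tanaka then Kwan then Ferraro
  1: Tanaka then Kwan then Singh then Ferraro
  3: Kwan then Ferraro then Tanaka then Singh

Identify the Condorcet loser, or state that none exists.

Pairwise majorities:
Tanaka vs Ferraro: 4 to 7, Ferraro.
Tanaka vs Singh: Tanaka preferred on 1+3 = 4 ballots; Singh wins 7–4.
Tanaka vs Kwan: 4 to 7, Kwan.
Ferraro–Singh: Singh 6–5.
Ferraro–Kwan: Kwan 11–0.
Singh vs Kwan: 3 for Singh, 8 for Kwan — Kwan by 8–3.
Only Tanaka has no wins; Tanaka is the Condorcet loser.

Tanaka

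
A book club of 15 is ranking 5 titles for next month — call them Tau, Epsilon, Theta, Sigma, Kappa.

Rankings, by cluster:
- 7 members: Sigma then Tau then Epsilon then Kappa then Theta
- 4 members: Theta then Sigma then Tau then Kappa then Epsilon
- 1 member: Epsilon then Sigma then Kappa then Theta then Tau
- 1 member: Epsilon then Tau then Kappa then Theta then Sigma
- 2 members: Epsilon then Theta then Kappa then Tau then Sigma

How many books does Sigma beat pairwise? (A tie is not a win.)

4

Sigma against each rival (15 members):
Sigma–Tau: Sigma 12–3.
Sigma vs Epsilon: Sigma preferred on 7+4 = 11 ballots; Sigma wins 11–4.
Sigma vs Theta: Sigma is ranked higher on 7+1 = 8 ballots, Theta on 7. Sigma wins 8–7.
Sigma vs Kappa: Sigma wins 12–3.
Sigma beats Tau, Epsilon, Theta, Kappa — 4 pairwise wins.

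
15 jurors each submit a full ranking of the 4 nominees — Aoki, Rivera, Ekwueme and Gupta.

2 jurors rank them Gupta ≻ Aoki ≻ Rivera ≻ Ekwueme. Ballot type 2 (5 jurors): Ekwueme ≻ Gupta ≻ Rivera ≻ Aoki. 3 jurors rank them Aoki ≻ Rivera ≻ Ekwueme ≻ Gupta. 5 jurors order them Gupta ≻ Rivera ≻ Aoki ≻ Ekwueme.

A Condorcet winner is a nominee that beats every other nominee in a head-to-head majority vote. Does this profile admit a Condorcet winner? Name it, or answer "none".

Pairwise majorities:
Aoki–Rivera: Rivera 10–5.
Aoki vs Ekwueme: Aoki preferred on 2+3+5 = 10 ballots; Aoki wins 10–5.
Aoki vs Gupta: Gupta, 12–3.
Rivera vs Ekwueme: Rivera wins 10–5.
Rivera vs Gupta: Rivera is ranked higher on 3 ballots, Gupta on 12. Gupta wins 12–3.
Ekwueme vs Gupta: Ekwueme, 8–7.
Every nominee loses at least once (Aoki loses to Rivera; Rivera loses to Gupta; Ekwueme loses to Aoki; Gupta loses to Ekwueme). The majority relation contains the cycle Aoki beats Ekwueme beats Gupta beats Aoki, so there is no Condorcet winner.

none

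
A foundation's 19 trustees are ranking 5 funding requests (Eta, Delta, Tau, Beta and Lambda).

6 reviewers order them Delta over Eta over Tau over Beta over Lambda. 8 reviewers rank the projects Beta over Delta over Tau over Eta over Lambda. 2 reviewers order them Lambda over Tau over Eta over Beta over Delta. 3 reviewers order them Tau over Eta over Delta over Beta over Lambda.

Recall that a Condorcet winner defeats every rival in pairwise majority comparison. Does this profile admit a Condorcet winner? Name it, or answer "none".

none

Check each pair by majority over 19 ballots:
Eta vs Delta: Delta wins 14–5.
Eta vs Tau: Tau, 13–6.
Eta–Beta: Eta 11–8.
Eta vs Lambda: Eta, 17–2.
Delta vs Tau: Delta, 14–5.
Delta vs Beta: Beta wins 10–9.
Delta vs Lambda: Delta, 17–2.
Tau–Beta: Tau 11–8.
Tau vs Lambda: Tau, 17–2.
Beta–Lambda: Beta 17–2.
Each project drops at least one matchup (Eta loses to Delta; Delta loses to Beta; Tau loses to Delta; Beta loses to Eta; Lambda loses to Eta); the cycle Eta beats Beta beats Delta beats Eta rules out a Condorcet winner.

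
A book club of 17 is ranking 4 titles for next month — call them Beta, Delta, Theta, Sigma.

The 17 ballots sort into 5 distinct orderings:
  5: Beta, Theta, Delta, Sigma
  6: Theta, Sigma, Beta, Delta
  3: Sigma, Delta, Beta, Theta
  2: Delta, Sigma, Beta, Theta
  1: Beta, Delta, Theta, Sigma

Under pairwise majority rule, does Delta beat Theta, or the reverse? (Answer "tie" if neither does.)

Theta

Ballots ranking Delta above Theta: 3 + 2 + 1 = 6.
Ballots ranking Theta above Delta: 17 − 6 = 11.
Theta wins the head-to-head 11–6.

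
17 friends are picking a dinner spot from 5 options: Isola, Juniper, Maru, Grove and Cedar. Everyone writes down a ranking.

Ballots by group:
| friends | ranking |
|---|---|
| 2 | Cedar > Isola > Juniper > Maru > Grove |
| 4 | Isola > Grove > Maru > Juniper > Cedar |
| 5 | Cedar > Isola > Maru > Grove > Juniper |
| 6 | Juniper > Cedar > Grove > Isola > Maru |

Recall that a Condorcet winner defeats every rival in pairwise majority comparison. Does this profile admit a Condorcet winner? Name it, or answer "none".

Pairwise majorities:
Isola vs Juniper: Isola wins 11–6.
Isola vs Maru: Isola, 17–0.
Isola–Grove: Isola 11–6.
Isola vs Cedar: Cedar wins 13–4.
Juniper vs Maru: 8 to 9, Maru.
Juniper vs Grove: 8 to 9, Grove.
Juniper vs Cedar: Juniper wins 10–7.
Maru vs Grove: Grove wins 10–7.
Maru vs Cedar: Cedar, 13–4.
Grove vs Cedar: Cedar wins 13–4.
Each restaurant drops at least one matchup (Isola loses to Cedar; Juniper loses to Isola; Maru loses to Isola; Grove loses to Isola; Cedar loses to Juniper); the cycle Isola beats Juniper beats Cedar beats Isola rules out a Condorcet winner.

none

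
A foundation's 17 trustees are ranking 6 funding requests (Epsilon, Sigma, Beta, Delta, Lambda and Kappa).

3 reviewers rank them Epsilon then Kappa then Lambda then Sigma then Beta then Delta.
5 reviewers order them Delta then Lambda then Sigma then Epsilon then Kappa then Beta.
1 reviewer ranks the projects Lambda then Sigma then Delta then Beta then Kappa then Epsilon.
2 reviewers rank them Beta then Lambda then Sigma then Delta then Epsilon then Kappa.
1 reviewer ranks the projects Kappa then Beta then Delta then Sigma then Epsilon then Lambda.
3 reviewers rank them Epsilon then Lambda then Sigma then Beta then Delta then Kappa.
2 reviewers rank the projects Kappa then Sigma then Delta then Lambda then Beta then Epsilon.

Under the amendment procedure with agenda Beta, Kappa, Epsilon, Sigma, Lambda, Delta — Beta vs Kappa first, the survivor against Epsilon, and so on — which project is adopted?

Round 1: Beta vs Kappa — 6–11, Kappa advances.
Round 2: Kappa vs Epsilon — 4–13, Epsilon advances.
Round 3: Epsilon vs Sigma — 6–11, Sigma advances.
Round 4: Sigma vs Lambda — 3–14, Lambda advances.
Round 5: Lambda vs Delta — 9–8, Lambda advances.
The agenda winner is Lambda.

Lambda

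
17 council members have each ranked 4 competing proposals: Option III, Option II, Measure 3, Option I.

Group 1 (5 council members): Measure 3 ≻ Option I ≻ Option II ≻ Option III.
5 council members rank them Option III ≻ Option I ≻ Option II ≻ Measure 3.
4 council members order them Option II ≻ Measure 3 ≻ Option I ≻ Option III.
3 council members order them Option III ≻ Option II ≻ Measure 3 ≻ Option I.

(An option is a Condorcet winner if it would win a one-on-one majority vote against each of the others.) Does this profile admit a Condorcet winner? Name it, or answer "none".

Pairwise majorities:
Option III vs Option II: Option III is ranked higher on 5+3 = 8 ballots, Option II on 9. Option II wins 9–8.
Option III vs Measure 3: 5+3 = 8 for Option III, 9 for Measure 3 — Measure 3 by 9–8.
Option III vs Option I: Option III is ranked higher on 5+3 = 8 ballots, Option I on 9. Option I wins 9–8.
Option II vs Measure 3: 12 to 5, Option II.
Option II vs Option I: Option II preferred on 4+3 = 7 ballots; Option I wins 10–7.
Measure 3 vs Option I: Measure 3 is ranked higher on 5+4+3 = 12 ballots, Option I on 5. Measure 3 wins 12–5.
No option is unbeaten: Option III loses to Option II; Option II loses to Option I; Measure 3 loses to Option II; Option I loses to Measure 3. In particular Option II > Measure 3 > Option I > Option II is a majority cycle — no Condorcet winner exists.

none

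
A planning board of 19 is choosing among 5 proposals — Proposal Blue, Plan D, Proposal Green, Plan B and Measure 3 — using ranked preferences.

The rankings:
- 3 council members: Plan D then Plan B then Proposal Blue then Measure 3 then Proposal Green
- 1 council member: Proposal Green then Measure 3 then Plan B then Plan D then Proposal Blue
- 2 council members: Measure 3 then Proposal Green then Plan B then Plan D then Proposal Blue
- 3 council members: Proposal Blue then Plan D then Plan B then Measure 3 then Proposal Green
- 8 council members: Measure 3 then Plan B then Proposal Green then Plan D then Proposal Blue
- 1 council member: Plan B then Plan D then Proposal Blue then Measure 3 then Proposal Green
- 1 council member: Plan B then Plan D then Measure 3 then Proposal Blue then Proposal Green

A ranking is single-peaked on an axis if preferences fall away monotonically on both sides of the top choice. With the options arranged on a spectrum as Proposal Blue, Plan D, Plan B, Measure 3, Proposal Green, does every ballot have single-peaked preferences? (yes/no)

yes

Axis positions: Proposal Blue=1, Plan D=2, Plan B=3, Measure 3=4, Proposal Green=5.
Group 1 (peak Plan D at position 2): ranking walks positions 2-3-1-4-5, expanding outward from the peak — single-peaked.
Group 2 (peak Proposal Green at position 5): ranking walks positions 5-4-3-2-1, expanding outward from the peak — single-peaked.
Group 3 (peak Measure 3 at position 4): ranking walks positions 4-5-3-2-1, expanding outward from the peak — single-peaked.
Group 4 (peak Proposal Blue at position 1): ranking walks positions 1-2-3-4-5, expanding outward from the peak — single-peaked.
Group 5 (peak Measure 3 at position 4): ranking walks positions 4-3-5-2-1, expanding outward from the peak — single-peaked.
Group 6 (peak Plan B at position 3): ranking walks positions 3-2-1-4-5, expanding outward from the peak — single-peaked.
Group 7 (peak Plan B at position 3): ranking walks positions 3-2-4-1-5, expanding outward from the peak — single-peaked.
Every ranking is single-peaked on this axis.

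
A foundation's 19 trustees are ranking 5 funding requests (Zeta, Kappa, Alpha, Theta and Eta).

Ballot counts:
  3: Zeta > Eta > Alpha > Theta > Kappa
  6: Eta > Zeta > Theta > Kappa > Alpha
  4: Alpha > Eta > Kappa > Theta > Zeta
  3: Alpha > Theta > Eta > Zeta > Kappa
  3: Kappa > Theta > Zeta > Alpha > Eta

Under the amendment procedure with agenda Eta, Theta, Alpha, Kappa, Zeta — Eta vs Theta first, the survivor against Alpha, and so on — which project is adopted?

Zeta

Round 1: Eta vs Theta — 13–6, Eta advances.
Round 2: Eta vs Alpha — 9–10, Alpha advances.
Round 3: Alpha vs Kappa — 10–9, Alpha advances.
Round 4: Alpha vs Zeta — 7–12, Zeta advances.
The agenda winner is Zeta.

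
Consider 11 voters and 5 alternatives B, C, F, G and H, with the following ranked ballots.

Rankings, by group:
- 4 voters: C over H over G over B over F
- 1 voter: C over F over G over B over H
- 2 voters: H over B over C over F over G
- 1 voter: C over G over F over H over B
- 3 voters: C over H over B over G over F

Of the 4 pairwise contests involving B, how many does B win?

B against each rival (11 voters):
B vs C: C wins 9–2.
B vs F: B wins 9–2.
B vs G: B is ranked higher on 2+3 = 5 ballots, G on 6. G wins 6–5.
B vs H: 1 to 10, H.
B beats F; loses to C, G, H — 1 pairwise win.

1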